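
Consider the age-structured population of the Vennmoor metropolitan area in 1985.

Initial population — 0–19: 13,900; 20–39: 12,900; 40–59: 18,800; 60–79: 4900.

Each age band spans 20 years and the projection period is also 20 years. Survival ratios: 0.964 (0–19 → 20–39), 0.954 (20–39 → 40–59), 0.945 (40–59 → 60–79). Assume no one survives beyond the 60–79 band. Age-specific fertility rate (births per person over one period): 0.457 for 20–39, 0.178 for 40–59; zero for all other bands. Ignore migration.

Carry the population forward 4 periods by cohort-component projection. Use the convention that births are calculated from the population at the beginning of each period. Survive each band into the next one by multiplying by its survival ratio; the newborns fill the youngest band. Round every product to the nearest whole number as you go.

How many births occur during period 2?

After projecting period 1:
Births: 12900 * 0.457 = 5895 ; 18800 * 0.178 = 3346 → total 9241
20–39: 13900 * 0.964 = 13400
40–59: 12900 * 0.954 = 12307
60–79: 18800 * 0.945 = 17766
Population now: 0–19=9241, 20–39=13400, 40–59=12307, 60–79=17766
After projecting period 2:
Births: 13400 * 0.457 = 6124 ; 12307 * 0.178 = 2191 → total 8315
20–39: 9241 * 0.964 = 8908
40–59: 13400 * 0.954 = 12784
60–79: 12307 * 0.945 = 11630
Population now: 0–19=8315, 20–39=8908, 40–59=12784, 60–79=11630

8315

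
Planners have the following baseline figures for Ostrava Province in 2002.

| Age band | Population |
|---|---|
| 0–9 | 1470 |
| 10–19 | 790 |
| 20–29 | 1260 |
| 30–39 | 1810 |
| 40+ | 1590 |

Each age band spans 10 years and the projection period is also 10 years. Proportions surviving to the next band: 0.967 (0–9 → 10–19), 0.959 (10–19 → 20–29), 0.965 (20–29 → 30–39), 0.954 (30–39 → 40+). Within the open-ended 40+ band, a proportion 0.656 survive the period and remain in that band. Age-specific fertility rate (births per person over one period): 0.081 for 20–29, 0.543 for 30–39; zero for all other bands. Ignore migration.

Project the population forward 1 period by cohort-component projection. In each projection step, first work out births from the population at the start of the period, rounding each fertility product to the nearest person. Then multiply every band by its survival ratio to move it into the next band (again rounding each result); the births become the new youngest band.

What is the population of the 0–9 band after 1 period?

1085

— Period 1 —
Births: 1260 * 0.081 = 102  |  1810 * 0.543 = 983 — total 1085
10–19: 1470 * 0.967 = 1421
20–29: 790 * 0.959 = 758
30–39: 1260 * 0.965 = 1216
40+: 1810 * 0.954 + 1590 * 0.656 = 1727 + 1043 = 2770
Population now: 0–9=1085, 10–19=1421, 20–29=758, 30–39=1216, 40+=2770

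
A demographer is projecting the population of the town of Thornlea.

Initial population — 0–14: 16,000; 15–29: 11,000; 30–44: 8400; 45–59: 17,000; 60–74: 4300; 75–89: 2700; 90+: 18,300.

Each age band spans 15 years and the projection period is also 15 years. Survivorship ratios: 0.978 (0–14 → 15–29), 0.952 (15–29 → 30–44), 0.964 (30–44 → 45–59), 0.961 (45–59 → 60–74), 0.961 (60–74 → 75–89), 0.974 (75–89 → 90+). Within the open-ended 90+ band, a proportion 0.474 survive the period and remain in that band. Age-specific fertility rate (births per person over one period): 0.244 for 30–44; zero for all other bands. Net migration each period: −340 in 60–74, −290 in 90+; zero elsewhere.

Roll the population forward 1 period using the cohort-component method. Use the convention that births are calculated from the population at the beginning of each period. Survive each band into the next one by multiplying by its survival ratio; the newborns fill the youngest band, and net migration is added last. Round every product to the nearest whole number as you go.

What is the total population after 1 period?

67411

[period 1]
Births: 8400 * 0.244 = 2050
15–29: 16000 * 0.978 = 15648
30–44: 11000 * 0.952 = 10472
45–59: 8400 * 0.964 = 8098
60–74: 17000 * 0.961 = 16337
75–89: 4300 * 0.961 = 4132
90+: 2700 * 0.974 + 18300 * 0.474 = 2630 + 8674 = 11304
Net migration: 60–74 − 340 → 15997; 90+ − 290 → 11014
Giving 2050 / 15648 / 10472 / 8098 / 15997 / 4132 / 11014.
Total after period 1: 2050 + 15648 + 10472 + 8098 + 15997 + 4132 + 11014 = 67411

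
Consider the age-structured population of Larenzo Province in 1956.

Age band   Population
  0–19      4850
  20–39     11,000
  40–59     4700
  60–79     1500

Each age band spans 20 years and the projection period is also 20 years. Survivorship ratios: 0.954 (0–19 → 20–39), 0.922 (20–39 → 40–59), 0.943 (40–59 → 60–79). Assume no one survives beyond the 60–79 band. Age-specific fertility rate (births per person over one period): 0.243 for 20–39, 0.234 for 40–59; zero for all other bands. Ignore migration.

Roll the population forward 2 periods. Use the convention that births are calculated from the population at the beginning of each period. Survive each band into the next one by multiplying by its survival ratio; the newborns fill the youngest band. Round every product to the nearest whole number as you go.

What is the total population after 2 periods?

[period 1]
Births: 11000 × 0.243 = 2673  |  4700 × 0.234 = 1100 → 3773
20–39: 4850 × 0.954 = 4627
40–59: 11000 × 0.922 = 10142
60–79: 4700 × 0.943 = 4432
End of period: [3773, 4627, 10142, 4432]
[period 2]
Births: 4627 × 0.243 = 1124  |  10142 × 0.234 = 2373 → 3497
20–39: 3773 × 0.954 = 3599
40–59: 4627 × 0.922 = 4266
60–79: 10142 × 0.943 = 9564
End of period: [3497, 3599, 4266, 9564]
Total after period 2: 3497 + 3599 + 4266 + 9564 = 20926

20926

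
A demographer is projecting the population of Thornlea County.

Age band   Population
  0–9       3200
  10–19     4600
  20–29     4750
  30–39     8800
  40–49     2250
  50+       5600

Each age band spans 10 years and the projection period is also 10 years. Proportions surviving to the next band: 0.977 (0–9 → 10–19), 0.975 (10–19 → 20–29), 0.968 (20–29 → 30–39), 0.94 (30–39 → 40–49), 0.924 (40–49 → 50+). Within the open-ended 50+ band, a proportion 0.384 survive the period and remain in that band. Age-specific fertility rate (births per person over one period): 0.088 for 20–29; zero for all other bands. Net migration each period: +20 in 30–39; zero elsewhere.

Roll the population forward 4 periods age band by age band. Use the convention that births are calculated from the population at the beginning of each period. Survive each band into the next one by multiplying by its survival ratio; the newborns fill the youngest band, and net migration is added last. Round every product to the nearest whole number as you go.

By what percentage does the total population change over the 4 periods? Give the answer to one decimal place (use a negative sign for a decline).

Call the bands 1 to 6, youngest first.
Period 1:
Births: 4750 × 0.088 = 418
Band 2: 3200 × 0.977 = 3126
Band 3: 4600 × 0.975 = 4485
Band 4: 4750 × 0.968 = 4598
Band 5: 8800 × 0.94 = 8272
Band 6: 2250 × 0.924 + 5600 × 0.384 = 2079 + 2150 = 4229
Net migration: Band 4 + 20 → 4618
End of period: [418, 3126, 4485, 4618, 8272, 4229]
Period 2:
Births: 4485 × 0.088 = 395
Band 2: 418 × 0.977 = 408
Band 3: 3126 × 0.975 = 3048
Band 4: 4485 × 0.968 = 4341
Band 5: 4618 × 0.94 = 4341
Band 6: 8272 × 0.924 + 4229 × 0.384 = 7643 + 1624 = 9267
Net migration: Band 4 + 20 → 4361
End of period: [395, 408, 3048, 4361, 4341, 9267]
Period 3:
Births: 3048 × 0.088 = 268
Band 2: 395 × 0.977 = 386
Band 3: 408 × 0.975 = 398
Band 4: 3048 × 0.968 = 2950
Band 5: 4361 × 0.94 = 4099
Band 6: 4341 × 0.924 + 9267 × 0.384 = 4011 + 3559 = 7570
Net migration: Band 4 + 20 → 2970
End of period: [268, 386, 398, 2970, 4099, 7570]
Period 4:
Births: 398 × 0.088 = 35
Band 2: 268 × 0.977 = 262
Band 3: 386 × 0.975 = 376
Band 4: 398 × 0.968 = 385
Band 5: 2970 × 0.94 = 2792
Band 6: 4099 × 0.924 + 7570 × 0.384 = 3787 + 2907 = 6694
Net migration: Band 4 + 20 → 405
End of period: [35, 262, 376, 405, 2792, 6694]
Total: 29200 → 10564; change = -18636; percentage change = -63.8%

-63.8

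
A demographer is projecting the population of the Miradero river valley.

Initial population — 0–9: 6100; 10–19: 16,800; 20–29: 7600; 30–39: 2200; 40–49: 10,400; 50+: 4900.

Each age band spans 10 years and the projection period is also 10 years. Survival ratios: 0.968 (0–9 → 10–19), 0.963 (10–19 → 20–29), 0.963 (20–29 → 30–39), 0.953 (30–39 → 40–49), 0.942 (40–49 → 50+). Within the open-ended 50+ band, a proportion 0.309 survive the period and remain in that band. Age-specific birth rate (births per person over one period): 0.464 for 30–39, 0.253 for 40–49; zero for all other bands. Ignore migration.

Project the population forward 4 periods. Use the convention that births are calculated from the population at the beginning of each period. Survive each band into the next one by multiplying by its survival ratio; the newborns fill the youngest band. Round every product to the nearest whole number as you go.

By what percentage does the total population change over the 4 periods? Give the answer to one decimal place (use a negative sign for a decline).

-9.0

Let band 1 be 0–9 through band 6 = 50+.
Period 1.
Births: 2200 × 0.464 = 1021, 10400 × 0.253 = 2631 ⇒ total 3652
Band 2: 6100 × 0.968 = 5905
Band 3: 16800 × 0.963 = 16178
Band 4: 7600 × 0.963 = 7319
Band 5: 2200 × 0.953 = 2097
Band 6: 10400 × 0.942 + 4900 × 0.309 = 9797 + 1514 = 11311
→ [3652, 5905, 16178, 7319, 2097, 11311]
Period 2.
Births: 7319 × 0.464 = 3396, 2097 × 0.253 = 531 ⇒ total 3927
Band 2: 3652 × 0.968 = 3535
Band 3: 5905 × 0.963 = 5687
Band 4: 16178 × 0.963 = 15579
Band 5: 7319 × 0.953 = 6975
Band 6: 2097 × 0.942 + 11311 × 0.309 = 1975 + 3495 = 5470
→ [3927, 3535, 5687, 15579, 6975, 5470]
Period 3.
Births: 15579 × 0.464 = 7229, 6975 × 0.253 = 1765 ⇒ total 8994
Band 2: 3927 × 0.968 = 3801
Band 3: 3535 × 0.963 = 3404
Band 4: 5687 × 0.963 = 5477
Band 5: 15579 × 0.953 = 14847
Band 6: 6975 × 0.942 + 5470 × 0.309 = 6570 + 1690 = 8260
→ [8994, 3801, 3404, 5477, 14847, 8260]
Period 4.
Births: 5477 × 0.464 = 2541, 14847 × 0.253 = 3756 ⇒ total 6297
Band 2: 8994 × 0.968 = 8706
Band 3: 3801 × 0.963 = 3660
Band 4: 3404 × 0.963 = 3278
Band 5: 5477 × 0.953 = 5220
Band 6: 14847 × 0.942 + 8260 × 0.309 = 13986 + 2552 = 16538
→ [6297, 8706, 3660, 3278, 5220, 16538]
Total: 48000 → 43699; change = -4301; percentage change = -9.0%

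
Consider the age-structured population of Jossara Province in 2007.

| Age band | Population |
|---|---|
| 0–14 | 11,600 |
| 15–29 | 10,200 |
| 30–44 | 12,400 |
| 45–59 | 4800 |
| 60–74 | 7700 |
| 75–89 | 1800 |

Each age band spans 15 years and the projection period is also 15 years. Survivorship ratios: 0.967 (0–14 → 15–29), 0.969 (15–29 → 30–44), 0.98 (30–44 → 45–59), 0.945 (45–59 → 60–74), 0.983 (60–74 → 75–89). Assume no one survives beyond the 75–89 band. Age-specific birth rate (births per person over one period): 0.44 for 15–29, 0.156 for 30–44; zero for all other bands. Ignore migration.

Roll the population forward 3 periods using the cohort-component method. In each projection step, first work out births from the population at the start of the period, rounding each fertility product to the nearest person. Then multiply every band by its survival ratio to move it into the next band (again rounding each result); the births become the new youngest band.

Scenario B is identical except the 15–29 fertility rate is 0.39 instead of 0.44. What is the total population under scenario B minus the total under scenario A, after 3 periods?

Numbering the bands 1..6 from youngest to oldest:
[period 1]
Births: 10200 × 0.44 = 4488, 12400 × 0.156 = 1934 — total 6422
Band 2: 11600 × 0.967 = 11217
Band 3: 10200 × 0.969 = 9884
Band 4: 12400 × 0.98 = 12152
Band 5: 4800 × 0.945 = 4536
Band 6: 7700 × 0.983 = 7569
→ [6422, 11217, 9884, 12152, 4536, 7569]
[period 2]
Births: 11217 × 0.44 = 4935, 9884 × 0.156 = 1542 — total 6477
Band 2: 6422 × 0.967 = 6210
Band 3: 11217 × 0.969 = 10869
Band 4: 9884 × 0.98 = 9686
Band 5: 12152 × 0.945 = 11484
Band 6: 4536 × 0.983 = 4459
→ [6477, 6210, 10869, 9686, 11484, 4459]
[period 3]
Births: 6210 × 0.44 = 2732, 10869 × 0.156 = 1696 — total 4428
Band 2: 6477 × 0.967 = 6263
Band 3: 6210 × 0.969 = 6017
Band 4: 10869 × 0.98 = 10652
Band 5: 9686 × 0.945 = 9153
Band 6: 11484 × 0.983 = 11289
→ [4428, 6263, 6017, 10652, 9153, 11289]
Scenario A total after 3 periods: 47802
Scenario B projection —
[period 1]
Births: 10200 × 0.39 = 3978, 12400 × 0.156 = 1934 — total 5912
Band 2: 11600 × 0.967 = 11217
Band 3: 10200 × 0.969 = 9884
Band 4: 12400 × 0.98 = 12152
Band 5: 4800 × 0.945 = 4536
Band 6: 7700 × 0.983 = 7569
→ [5912, 11217, 9884, 12152, 4536, 7569]
[period 2]
Births: 11217 × 0.39 = 4375, 9884 × 0.156 = 1542 — total 5917
Band 2: 5912 × 0.967 = 5717
Band 3: 11217 × 0.969 = 10869
Band 4: 9884 × 0.98 = 9686
Band 5: 12152 × 0.945 = 11484
Band 6: 4536 × 0.983 = 4459
→ [5917, 5717, 10869, 9686, 11484, 4459]
[period 3]
Births: 5717 × 0.39 = 2230, 10869 × 0.156 = 1696 — total 3926
Band 2: 5917 × 0.967 = 5722
Band 3: 5717 × 0.969 = 5540
Band 4: 10869 × 0.98 = 10652
Band 5: 9686 × 0.945 = 9153
Band 6: 11484 × 0.983 = 11289
→ [3926, 5722, 5540, 10652, 9153, 11289]
Scenario B total after 3 periods: 46282
Difference B − A = 46282 − 47802 = -1520

-1520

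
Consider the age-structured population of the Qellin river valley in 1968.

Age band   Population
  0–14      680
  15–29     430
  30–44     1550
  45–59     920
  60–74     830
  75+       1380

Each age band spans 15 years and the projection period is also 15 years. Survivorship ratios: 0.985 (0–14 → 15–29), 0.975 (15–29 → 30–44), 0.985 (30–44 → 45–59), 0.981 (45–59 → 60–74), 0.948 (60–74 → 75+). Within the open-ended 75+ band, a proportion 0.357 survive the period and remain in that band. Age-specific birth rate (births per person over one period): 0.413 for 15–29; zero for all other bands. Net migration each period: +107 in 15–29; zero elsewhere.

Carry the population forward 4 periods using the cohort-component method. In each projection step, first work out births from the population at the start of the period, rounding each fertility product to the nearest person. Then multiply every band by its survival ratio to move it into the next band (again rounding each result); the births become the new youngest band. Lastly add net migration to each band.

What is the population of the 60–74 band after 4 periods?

733

(Groups numbered youngest = 1 to oldest = 6.)
Period 1:
Births: 430 × 0.413 = 178
Group 2: 680 × 0.985 = 670
Group 3: 430 × 0.975 = 419
Group 4: 1550 × 0.985 = 1527
Group 5: 920 × 0.981 = 903
Group 6: 830 × 0.948 + 1380 × 0.357 = 787 + 493 = 1280
Net migration: Group 2 + 107 → 777
Giving 178 / 777 / 419 / 1527 / 903 / 1280.
Period 2:
Births: 777 × 0.413 = 321
Group 2: 178 × 0.985 = 175
Group 3: 777 × 0.975 = 758
Group 4: 419 × 0.985 = 413
Group 5: 1527 × 0.981 = 1498
Group 6: 903 × 0.948 + 1280 × 0.357 = 856 + 457 = 1313
Net migration: Group 2 + 107 → 282
Giving 321 / 282 / 758 / 413 / 1498 / 1313.
Period 3:
Births: 282 × 0.413 = 116
Group 2: 321 × 0.985 = 316
Group 3: 282 × 0.975 = 275
Group 4: 758 × 0.985 = 747
Group 5: 413 × 0.981 = 405
Group 6: 1498 × 0.948 + 1313 × 0.357 = 1420 + 469 = 1889
Net migration: Group 2 + 107 → 423
Giving 116 / 423 / 275 / 747 / 405 / 1889.
Period 4:
Births: 423 × 0.413 = 175
Group 2: 116 × 0.985 = 114
Group 3: 423 × 0.975 = 412
Group 4: 275 × 0.985 = 271
Group 5: 747 × 0.981 = 733
Group 6: 405 × 0.948 + 1889 × 0.357 = 384 + 674 = 1058
Net migration: Group 2 + 107 → 221
Giving 175 / 221 / 412 / 271 / 733 / 1058.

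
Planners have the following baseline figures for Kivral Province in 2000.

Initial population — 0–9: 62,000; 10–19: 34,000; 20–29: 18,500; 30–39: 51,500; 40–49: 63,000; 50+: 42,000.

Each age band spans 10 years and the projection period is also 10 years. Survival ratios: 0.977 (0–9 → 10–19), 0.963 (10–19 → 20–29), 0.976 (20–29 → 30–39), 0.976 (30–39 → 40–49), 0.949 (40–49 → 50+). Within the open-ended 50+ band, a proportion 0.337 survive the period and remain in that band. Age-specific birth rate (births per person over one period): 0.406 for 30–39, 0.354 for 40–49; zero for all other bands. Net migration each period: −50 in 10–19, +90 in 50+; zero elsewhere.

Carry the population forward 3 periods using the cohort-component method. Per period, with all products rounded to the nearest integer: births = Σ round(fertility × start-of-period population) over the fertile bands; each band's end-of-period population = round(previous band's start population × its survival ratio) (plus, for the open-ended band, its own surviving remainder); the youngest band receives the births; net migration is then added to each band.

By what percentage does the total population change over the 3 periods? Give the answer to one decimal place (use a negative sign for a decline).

— Period 1 —
Births: 51500 × 0.406 = 20909 ; 63000 × 0.354 = 22302 — total 43211
10–19: 62000 × 0.977 = 60574
20–29: 34000 × 0.963 = 32742
30–39: 18500 × 0.976 = 18056
40–49: 51500 × 0.976 = 50264
50+: 63000 × 0.949 + 42000 × 0.337 = 59787 + 14154 = 73941
Net migration: 10–19 − 50 → 60524; 50+ + 90 → 74031
→ [43211, 60524, 32742, 18056, 50264, 74031]
— Period 2 —
Births: 18056 × 0.406 = 7331 ; 50264 × 0.354 = 17793 — total 25124
10–19: 43211 × 0.977 = 42217
20–29: 60524 × 0.963 = 58285
30–39: 32742 × 0.976 = 31956
40–49: 18056 × 0.976 = 17623
50+: 50264 × 0.949 + 74031 × 0.337 = 47701 + 24948 = 72649
Net migration: 10–19 − 50 → 42167; 50+ + 90 → 72739
→ [25124, 42167, 58285, 31956, 17623, 72739]
— Period 3 —
Births: 31956 × 0.406 = 12974 ; 17623 × 0.354 = 6239 — total 19213
10–19: 25124 × 0.977 = 24546
20–29: 42167 × 0.963 = 40607
30–39: 58285 × 0.976 = 56886
40–49: 31956 × 0.976 = 31189
50+: 17623 × 0.949 + 72739 × 0.337 = 16724 + 24513 = 41237
Net migration: 10–19 − 50 → 24496; 50+ + 90 → 41327
→ [19213, 24496, 40607, 56886, 31189, 41327]
Total: 271000 → 213718; change = -57282; percentage change = -21.1%

-21.1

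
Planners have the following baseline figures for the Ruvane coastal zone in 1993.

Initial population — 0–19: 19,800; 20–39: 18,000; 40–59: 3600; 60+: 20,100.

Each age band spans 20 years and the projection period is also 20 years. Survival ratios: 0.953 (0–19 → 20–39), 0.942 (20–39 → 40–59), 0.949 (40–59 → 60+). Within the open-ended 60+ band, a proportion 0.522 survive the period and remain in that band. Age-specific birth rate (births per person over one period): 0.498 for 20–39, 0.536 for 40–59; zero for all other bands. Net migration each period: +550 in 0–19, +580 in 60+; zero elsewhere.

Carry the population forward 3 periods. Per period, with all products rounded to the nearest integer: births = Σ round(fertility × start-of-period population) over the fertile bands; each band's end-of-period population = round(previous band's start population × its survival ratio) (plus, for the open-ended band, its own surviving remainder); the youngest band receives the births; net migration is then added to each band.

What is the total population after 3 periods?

74019

(Groups numbered youngest = 1 to oldest = 4.)
— Period 1 —
Births: 18000 × 0.498 = 8964, 3600 × 0.536 = 1930 — total 10894
Group 2: 19800 × 0.953 = 18869
Group 3: 18000 × 0.942 = 16956
Group 4: 3600 × 0.949 + 20100 × 0.522 = 3416 + 10492 = 13908
Net migration: Group 1 + 550 → 11444; Group 4 + 580 → 14488
End of period: [11444, 18869, 16956, 14488]
— Period 2 —
Births: 18869 × 0.498 = 9397, 16956 × 0.536 = 9088 — total 18485
Group 2: 11444 × 0.953 = 10906
Group 3: 18869 × 0.942 = 17775
Group 4: 16956 × 0.949 + 14488 × 0.522 = 16091 + 7563 = 23654
Net migration: Group 1 + 550 → 19035; Group 4 + 580 → 24234
End of period: [19035, 10906, 17775, 24234]
— Period 3 —
Births: 10906 × 0.498 = 5431, 17775 × 0.536 = 9527 — total 14958
Group 2: 19035 × 0.953 = 18140
Group 3: 10906 × 0.942 = 10273
Group 4: 17775 × 0.949 + 24234 × 0.522 = 16868 + 12650 = 29518
Net migration: Group 1 + 550 → 15508; Group 4 + 580 → 30098
End of period: [15508, 18140, 10273, 30098]
Total after period 3: 15508 + 18140 + 10273 + 30098 = 74019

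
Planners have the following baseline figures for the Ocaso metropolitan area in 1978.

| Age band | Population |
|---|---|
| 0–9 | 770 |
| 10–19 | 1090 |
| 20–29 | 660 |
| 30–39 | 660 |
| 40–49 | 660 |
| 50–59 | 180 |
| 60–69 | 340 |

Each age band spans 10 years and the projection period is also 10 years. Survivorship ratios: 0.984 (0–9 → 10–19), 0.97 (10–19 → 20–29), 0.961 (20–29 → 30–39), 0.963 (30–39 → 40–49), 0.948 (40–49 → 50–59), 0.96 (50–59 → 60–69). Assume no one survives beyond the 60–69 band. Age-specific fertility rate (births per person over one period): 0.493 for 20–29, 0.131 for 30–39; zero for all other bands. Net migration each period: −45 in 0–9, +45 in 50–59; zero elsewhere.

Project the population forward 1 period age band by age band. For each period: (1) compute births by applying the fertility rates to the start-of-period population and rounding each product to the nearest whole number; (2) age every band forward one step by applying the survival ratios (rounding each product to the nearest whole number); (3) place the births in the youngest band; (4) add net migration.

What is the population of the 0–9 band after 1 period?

366

Let band 1 be 0–9 through band 7 = 60–69.
— Period 1 —
Births: 660 × 0.493 = 325, 660 × 0.131 = 86 → total 411
Band 2: 770 × 0.984 = 758
Band 3: 1090 × 0.97 = 1057
Band 4: 660 × 0.961 = 634
Band 5: 660 × 0.963 = 636
Band 6: 660 × 0.948 = 626
Band 7: 180 × 0.96 = 173
Net migration: Band 1 − 45 → 366; Band 6 + 45 → 671
→ [366, 758, 1057, 634, 636, 671, 173]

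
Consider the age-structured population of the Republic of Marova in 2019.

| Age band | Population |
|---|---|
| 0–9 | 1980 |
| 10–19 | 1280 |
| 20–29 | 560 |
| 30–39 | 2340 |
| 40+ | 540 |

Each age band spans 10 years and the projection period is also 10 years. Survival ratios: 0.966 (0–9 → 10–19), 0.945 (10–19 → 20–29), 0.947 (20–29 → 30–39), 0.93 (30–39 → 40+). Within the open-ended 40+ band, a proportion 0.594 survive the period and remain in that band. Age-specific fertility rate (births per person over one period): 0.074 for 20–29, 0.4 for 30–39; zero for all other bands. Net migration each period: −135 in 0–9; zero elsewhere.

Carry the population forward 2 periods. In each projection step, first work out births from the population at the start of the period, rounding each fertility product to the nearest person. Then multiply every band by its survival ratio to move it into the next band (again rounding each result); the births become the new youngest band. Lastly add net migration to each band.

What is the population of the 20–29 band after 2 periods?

1808

(Groups numbered youngest = 1 to oldest = 5.)
— Period 1 —
Births: 560 × 0.074 = 41, 2340 × 0.4 = 936 → 977
Group 2: 1980 × 0.966 = 1913
Group 3: 1280 × 0.945 = 1210
Group 4: 560 × 0.947 = 530
Group 5: 2340 × 0.93 + 540 × 0.594 = 2176 + 321 = 2497
Net migration: Group 1 − 135 → 842
Giving 842 / 1913 / 1210 / 530 / 2497.
— Period 2 —
Births: 1210 × 0.074 = 90, 530 × 0.4 = 212 → 302
Group 2: 842 × 0.966 = 813
Group 3: 1913 × 0.945 = 1808
Group 4: 1210 × 0.947 = 1146
Group 5: 530 × 0.93 + 2497 × 0.594 = 493 + 1483 = 1976
Net migration: Group 1 − 135 → 167
Giving 167 / 813 / 1808 / 1146 / 1976.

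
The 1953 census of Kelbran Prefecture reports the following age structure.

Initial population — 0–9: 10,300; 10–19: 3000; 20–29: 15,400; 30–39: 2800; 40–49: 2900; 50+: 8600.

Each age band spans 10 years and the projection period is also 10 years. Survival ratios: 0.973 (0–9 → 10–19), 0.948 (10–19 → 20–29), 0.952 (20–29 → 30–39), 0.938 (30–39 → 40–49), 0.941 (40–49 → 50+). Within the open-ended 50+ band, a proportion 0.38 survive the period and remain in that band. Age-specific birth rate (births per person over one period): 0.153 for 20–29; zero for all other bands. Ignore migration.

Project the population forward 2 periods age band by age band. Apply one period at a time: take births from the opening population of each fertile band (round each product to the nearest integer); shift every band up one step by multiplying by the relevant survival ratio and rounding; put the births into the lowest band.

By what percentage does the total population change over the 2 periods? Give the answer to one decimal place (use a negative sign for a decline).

Period 1:
Births: 15400 * 0.153 = 2356
10–19: 10300 * 0.973 = 10022
20–29: 3000 * 0.948 = 2844
30–39: 15400 * 0.952 = 14661
40–49: 2800 * 0.938 = 2626
50+: 2900 * 0.941 + 8600 * 0.38 = 2729 + 3268 = 5997
→ [2356, 10022, 2844, 14661, 2626, 5997]
Period 2:
Births: 2844 * 0.153 = 435
10–19: 2356 * 0.973 = 2292
20–29: 10022 * 0.948 = 9501
30–39: 2844 * 0.952 = 2707
40–49: 14661 * 0.938 = 13752
50+: 2626 * 0.941 + 5997 * 0.38 = 2471 + 2279 = 4750
→ [435, 2292, 9501, 2707, 13752, 4750]
Total: 43000 → 33437; change = -9563; percentage change = -22.2%

-22.2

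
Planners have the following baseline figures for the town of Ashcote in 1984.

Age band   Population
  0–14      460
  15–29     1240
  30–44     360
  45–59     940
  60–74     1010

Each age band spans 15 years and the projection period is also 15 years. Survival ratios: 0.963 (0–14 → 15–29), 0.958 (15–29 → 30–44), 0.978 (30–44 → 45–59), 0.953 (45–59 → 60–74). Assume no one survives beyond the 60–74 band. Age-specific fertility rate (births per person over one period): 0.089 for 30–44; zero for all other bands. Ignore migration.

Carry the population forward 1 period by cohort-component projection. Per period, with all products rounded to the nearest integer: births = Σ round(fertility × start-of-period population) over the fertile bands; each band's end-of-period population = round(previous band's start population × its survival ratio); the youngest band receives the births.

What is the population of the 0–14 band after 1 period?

32

— Period 1 —
Births: 360 * 0.089 = 32
15–29: 460 * 0.963 = 443
30–44: 1240 * 0.958 = 1188
45–59: 360 * 0.978 = 352
60–74: 940 * 0.953 = 896
→ [32, 443, 1188, 352, 896]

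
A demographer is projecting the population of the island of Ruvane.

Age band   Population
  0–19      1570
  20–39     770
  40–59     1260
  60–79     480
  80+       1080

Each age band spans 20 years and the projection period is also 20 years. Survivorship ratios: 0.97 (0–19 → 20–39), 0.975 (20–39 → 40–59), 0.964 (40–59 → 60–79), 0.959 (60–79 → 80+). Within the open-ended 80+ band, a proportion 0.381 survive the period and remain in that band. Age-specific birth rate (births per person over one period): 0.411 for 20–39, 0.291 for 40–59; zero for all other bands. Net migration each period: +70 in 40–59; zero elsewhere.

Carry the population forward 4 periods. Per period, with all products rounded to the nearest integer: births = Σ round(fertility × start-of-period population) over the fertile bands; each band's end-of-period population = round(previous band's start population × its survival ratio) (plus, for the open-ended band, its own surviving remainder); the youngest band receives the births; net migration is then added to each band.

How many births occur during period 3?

725

— Period 1 —
Births: 770 * 0.411 = 316  |  1260 * 0.291 = 367 → 683
20–39: 1570 * 0.97 = 1523
40–59: 770 * 0.975 = 751
60–79: 1260 * 0.964 = 1215
80+: 480 * 0.959 + 1080 * 0.381 = 460 + 411 = 871
Net migration: 40–59 + 70 → 821
End of period: [683, 1523, 821, 1215, 871]
— Period 2 —
Births: 1523 * 0.411 = 626  |  821 * 0.291 = 239 → 865
20–39: 683 * 0.97 = 663
40–59: 1523 * 0.975 = 1485
60–79: 821 * 0.964 = 791
80+: 1215 * 0.959 + 871 * 0.381 = 1165 + 332 = 1497
Net migration: 40–59 + 70 → 1555
End of period: [865, 663, 1555, 791, 1497]
— Period 3 —
Births: 663 * 0.411 = 272  |  1555 * 0.291 = 453 → 725
20–39: 865 * 0.97 = 839
40–59: 663 * 0.975 = 646
60–79: 1555 * 0.964 = 1499
80+: 791 * 0.959 + 1497 * 0.381 = 759 + 570 = 1329
Net migration: 40–59 + 70 → 716
End of period: [725, 839, 716, 1499, 1329]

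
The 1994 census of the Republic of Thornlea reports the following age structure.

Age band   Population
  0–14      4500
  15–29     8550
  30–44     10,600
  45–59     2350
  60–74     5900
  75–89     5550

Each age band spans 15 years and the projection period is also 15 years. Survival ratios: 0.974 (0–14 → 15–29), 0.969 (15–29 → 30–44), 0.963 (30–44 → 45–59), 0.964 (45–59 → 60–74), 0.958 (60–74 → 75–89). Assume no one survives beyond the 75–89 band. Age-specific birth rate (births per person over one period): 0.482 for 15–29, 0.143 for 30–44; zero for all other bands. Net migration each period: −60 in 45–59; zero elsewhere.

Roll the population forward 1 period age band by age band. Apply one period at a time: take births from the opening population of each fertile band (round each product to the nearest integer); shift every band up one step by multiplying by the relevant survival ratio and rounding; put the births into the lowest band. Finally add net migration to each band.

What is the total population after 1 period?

36370

Let group 1 be 0–14 through group 6 = 75–89.
[period 1]
Births: 8550 * 0.482 = 4121, 10600 * 0.143 = 1516 — total 5637
Group 2: 4500 * 0.974 = 4383
Group 3: 8550 * 0.969 = 8285
Group 4: 10600 * 0.963 = 10208
Group 5: 2350 * 0.964 = 2265
Group 6: 5900 * 0.958 = 5652
Net migration: Group 4 − 60 → 10148
Giving 5637 / 4383 / 8285 / 10148 / 2265 / 5652.
Total after period 1: 5637 + 4383 + 8285 + 10148 + 2265 + 5652 = 36370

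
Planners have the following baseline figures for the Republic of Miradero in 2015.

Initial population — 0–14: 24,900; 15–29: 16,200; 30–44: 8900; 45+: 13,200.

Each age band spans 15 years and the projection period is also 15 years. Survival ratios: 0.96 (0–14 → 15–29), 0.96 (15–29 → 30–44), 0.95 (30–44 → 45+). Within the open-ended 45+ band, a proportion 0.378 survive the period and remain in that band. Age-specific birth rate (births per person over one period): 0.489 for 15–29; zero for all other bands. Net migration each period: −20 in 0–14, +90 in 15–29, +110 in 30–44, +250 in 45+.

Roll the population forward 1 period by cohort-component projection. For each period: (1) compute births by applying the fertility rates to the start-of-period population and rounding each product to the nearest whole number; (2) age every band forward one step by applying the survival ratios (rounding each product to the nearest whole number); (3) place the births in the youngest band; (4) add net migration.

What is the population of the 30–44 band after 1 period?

Call the bands 1 to 4, youngest first.
Period 1.
Births: 16200 * 0.489 = 7922
Band 2: 24900 * 0.96 = 23904
Band 3: 16200 * 0.96 = 15552
Band 4: 8900 * 0.95 + 13200 * 0.378 = 8455 + 4990 = 13445
Net migration: Band 1 − 20 → 7902; Band 2 + 90 → 23994; Band 3 + 110 → 15662; Band 4 + 250 → 13695
End of period: [7902, 23994, 15662, 13695]

15662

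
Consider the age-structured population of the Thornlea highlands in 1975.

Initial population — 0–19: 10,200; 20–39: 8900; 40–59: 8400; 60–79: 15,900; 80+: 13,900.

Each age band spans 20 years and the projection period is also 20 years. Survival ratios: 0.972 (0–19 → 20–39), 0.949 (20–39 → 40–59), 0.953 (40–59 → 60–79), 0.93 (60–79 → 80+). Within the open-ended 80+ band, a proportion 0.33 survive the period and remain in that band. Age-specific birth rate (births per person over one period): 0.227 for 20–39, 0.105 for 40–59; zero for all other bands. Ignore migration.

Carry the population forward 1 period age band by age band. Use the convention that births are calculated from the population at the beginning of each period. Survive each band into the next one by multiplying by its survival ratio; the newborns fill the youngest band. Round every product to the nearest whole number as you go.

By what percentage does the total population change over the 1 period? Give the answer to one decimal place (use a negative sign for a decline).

Period 1:
Births: 8900 * 0.227 = 2020, 8400 * 0.105 = 882 → total 2902
20–39: 10200 * 0.972 = 9914
40–59: 8900 * 0.949 = 8446
60–79: 8400 * 0.953 = 8005
80+: 15900 * 0.93 + 13900 * 0.33 = 14787 + 4587 = 19374
Giving 2902 / 9914 / 8446 / 8005 / 19374.
Total: 57300 → 48641; change = -8659; percentage change = -15.1%

-15.1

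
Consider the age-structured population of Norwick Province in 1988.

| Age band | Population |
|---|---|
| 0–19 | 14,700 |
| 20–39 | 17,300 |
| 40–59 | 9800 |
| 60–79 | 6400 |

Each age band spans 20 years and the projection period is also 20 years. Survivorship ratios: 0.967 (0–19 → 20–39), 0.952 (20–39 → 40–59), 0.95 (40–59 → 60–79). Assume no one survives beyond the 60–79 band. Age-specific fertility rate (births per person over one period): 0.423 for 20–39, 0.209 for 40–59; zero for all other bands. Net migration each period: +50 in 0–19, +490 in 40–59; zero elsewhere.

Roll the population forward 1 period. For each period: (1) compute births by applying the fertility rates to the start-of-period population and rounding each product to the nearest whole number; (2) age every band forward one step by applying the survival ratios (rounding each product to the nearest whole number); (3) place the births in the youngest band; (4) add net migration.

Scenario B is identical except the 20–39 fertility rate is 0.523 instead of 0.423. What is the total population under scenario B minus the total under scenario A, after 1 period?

1730

(Bands numbered youngest = 1 to oldest = 4.)
Period 1.
Births: 17300 * 0.423 = 7318  |  9800 * 0.209 = 2048 ⇒ total 9366
Band 2: 14700 * 0.967 = 14215
Band 3: 17300 * 0.952 = 16470
Band 4: 9800 * 0.95 = 9310
Net migration: Band 1 + 50 → 9416; Band 3 + 490 → 16960
End of period: [9416, 14215, 16960, 9310]
Scenario A total after 1 period: 49901
Scenario B projection —
Period 1.
Births: 17300 * 0.523 = 9048  |  9800 * 0.209 = 2048 ⇒ total 11096
Band 2: 14700 * 0.967 = 14215
Band 3: 17300 * 0.952 = 16470
Band 4: 9800 * 0.95 = 9310
Net migration: Band 1 + 50 → 11146; Band 3 + 490 → 16960
End of period: [11146, 14215, 16960, 9310]
Scenario B total after 1 period: 51631
Difference B − A = 51631 − 49901 = 1730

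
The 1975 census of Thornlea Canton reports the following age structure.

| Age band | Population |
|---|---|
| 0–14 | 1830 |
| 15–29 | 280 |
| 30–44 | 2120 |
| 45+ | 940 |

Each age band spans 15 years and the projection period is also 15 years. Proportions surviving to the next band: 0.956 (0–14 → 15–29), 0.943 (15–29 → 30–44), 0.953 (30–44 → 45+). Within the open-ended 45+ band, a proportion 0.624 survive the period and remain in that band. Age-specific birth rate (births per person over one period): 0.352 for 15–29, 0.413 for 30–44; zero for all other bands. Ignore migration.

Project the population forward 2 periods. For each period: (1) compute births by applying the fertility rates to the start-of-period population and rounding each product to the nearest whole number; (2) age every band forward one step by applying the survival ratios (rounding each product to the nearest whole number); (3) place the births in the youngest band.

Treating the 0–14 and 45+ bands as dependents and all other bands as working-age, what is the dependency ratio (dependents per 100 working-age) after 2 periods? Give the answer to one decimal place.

(Bands numbered youngest = 1 to oldest = 4.)
Period 1:
Births: 280 × 0.352 = 99 ; 2120 × 0.413 = 876 → total 975
Band 2: 1830 × 0.956 = 1749
Band 3: 280 × 0.943 = 264
Band 4: 2120 × 0.953 + 940 × 0.624 = 2020 + 587 = 2607
End of period: [975, 1749, 264, 2607]
Period 2:
Births: 1749 × 0.352 = 616 ; 264 × 0.413 = 109 → total 725
Band 2: 975 × 0.956 = 932
Band 3: 1749 × 0.943 = 1649
Band 4: 264 × 0.953 + 2607 × 0.624 = 252 + 1627 = 1879
End of period: [725, 932, 1649, 1879]
Dependents (band 0–14 + band 45+) = 725 + 1879 = 2604; working-age = 2581; ratio = 2604/2581 × 100 = 100.9

100.9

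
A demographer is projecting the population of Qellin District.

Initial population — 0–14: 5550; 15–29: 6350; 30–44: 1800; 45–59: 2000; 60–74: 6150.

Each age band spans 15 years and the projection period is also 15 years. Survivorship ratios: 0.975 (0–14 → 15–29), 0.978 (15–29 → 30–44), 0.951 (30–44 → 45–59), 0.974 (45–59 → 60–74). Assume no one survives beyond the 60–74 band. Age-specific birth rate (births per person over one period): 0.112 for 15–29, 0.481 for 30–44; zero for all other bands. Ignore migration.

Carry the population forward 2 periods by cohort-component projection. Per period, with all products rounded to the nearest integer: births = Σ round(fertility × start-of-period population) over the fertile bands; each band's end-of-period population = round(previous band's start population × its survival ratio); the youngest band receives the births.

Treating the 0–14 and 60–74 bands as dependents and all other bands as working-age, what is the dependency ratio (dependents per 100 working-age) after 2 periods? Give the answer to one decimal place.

Numbering the groups 1..5 from youngest to oldest:
Period 1:
Births: 6350 * 0.112 = 711  |  1800 * 0.481 = 866 — total 1577
Group 2: 5550 * 0.975 = 5411
Group 3: 6350 * 0.978 = 6210
Group 4: 1800 * 0.951 = 1712
Group 5: 2000 * 0.974 = 1948
End of period: [1577, 5411, 6210, 1712, 1948]
Period 2:
Births: 5411 * 0.112 = 606  |  6210 * 0.481 = 2987 — total 3593
Group 2: 1577 * 0.975 = 1538
Group 3: 5411 * 0.978 = 5292
Group 4: 6210 * 0.951 = 5906
Group 5: 1712 * 0.974 = 1667
End of period: [3593, 1538, 5292, 5906, 1667]
Dependents (band 0–14 + band 60–74) = 3593 + 1667 = 5260; working-age = 12736; ratio = 5260/12736 × 100 = 41.3

41.3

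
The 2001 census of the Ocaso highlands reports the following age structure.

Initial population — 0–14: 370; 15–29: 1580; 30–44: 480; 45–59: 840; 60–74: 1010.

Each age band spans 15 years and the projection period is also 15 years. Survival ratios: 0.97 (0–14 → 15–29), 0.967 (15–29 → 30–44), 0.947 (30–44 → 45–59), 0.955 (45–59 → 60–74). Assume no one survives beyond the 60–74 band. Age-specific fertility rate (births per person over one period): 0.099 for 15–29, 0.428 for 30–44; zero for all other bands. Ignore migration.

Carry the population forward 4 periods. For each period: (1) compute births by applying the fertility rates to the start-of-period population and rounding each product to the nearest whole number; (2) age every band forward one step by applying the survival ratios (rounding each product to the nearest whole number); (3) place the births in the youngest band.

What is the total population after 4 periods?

Let band 1 be 0–14 through band 5 = 60–74.
— Period 1 —
Births: 1580 × 0.099 = 156, 480 × 0.428 = 205 — total 361
Band 2: 370 × 0.97 = 359
Band 3: 1580 × 0.967 = 1528
Band 4: 480 × 0.947 = 455
Band 5: 840 × 0.955 = 802
End of period: [361, 359, 1528, 455, 802]
— Period 2 —
Births: 359 × 0.099 = 36, 1528 × 0.428 = 654 — total 690
Band 2: 361 × 0.97 = 350
Band 3: 359 × 0.967 = 347
Band 4: 1528 × 0.947 = 1447
Band 5: 455 × 0.955 = 435
End of period: [690, 350, 347, 1447, 435]
— Period 3 —
Births: 350 × 0.099 = 35, 347 × 0.428 = 149 — total 184
Band 2: 690 × 0.97 = 669
Band 3: 350 × 0.967 = 338
Band 4: 347 × 0.947 = 329
Band 5: 1447 × 0.955 = 1382
End of period: [184, 669, 338, 329, 1382]
— Period 4 —
Births: 669 × 0.099 = 66, 338 × 0.428 = 145 — total 211
Band 2: 184 × 0.97 = 178
Band 3: 669 × 0.967 = 647
Band 4: 338 × 0.947 = 320
Band 5: 329 × 0.955 = 314
End of period: [211, 178, 647, 320, 314]
Total after period 4: 211 + 178 + 647 + 320 + 314 = 1670

1670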